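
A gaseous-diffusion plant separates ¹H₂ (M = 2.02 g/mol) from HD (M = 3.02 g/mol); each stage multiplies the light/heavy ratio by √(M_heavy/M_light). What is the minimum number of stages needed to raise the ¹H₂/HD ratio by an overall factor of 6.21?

Per stage α = (3.02/2.02)^(1/2) = 1.49505^0.5, giving ln α = 0.2011.
Need α^N ≥ 6.21 ⇒ N ≥ ln(6.21) / ln α = 1.826 / 0.2011 = 9.08.
So at least 10 stages are needed.

10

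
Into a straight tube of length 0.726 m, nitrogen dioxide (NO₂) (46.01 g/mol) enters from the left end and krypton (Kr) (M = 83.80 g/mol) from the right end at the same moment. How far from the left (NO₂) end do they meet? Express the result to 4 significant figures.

Distances travelled in equal time are proportional to diffusion rates, so d_NO₂/d_Kr = √(M_Kr/M_NO₂) = √(83.80/46.01) = 1.350.
With d_NO₂ + d_Kr = 0.726 m, d_Kr = 0.726/(1 + 1.350) = 0.3090 m.
d_NO₂ = 0.726 − 0.3090 = 0.4170 m.

0.4170 m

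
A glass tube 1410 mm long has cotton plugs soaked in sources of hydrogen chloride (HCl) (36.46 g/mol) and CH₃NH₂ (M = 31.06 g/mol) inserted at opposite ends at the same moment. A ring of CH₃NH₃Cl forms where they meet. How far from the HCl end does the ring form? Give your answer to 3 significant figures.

Graham's law gives d_HCl/d_CH₃NH₂ = rate_HCl/rate_CH₃NH₂ = √(M_CH₃NH₂/M_HCl) = √(31.06/36.46) = 0.9230.
With d_HCl + d_CH₃NH₂ = 1410 mm, d_CH₃NH₂ = 1410/(1 + 0.9230) = 733.2 mm.
d_HCl = 1410 − 733.2 = 677 mm.

677 mm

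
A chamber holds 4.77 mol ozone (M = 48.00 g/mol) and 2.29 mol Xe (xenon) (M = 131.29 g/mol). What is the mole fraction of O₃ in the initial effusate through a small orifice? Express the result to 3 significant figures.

Rate_i ∝ x_i/√M_i (Graham's law weighted by mole fraction), so the effusate composition follows n_i/√M_i.
So x_O₃ in the escaping gas = (n_O₃/√M_O₃) / Σ(n_i/√M_i)
= (4.77/√48.00) / (4.77/√48.00 + 2.29/√131.29) = 0.6885/(0.6885 + 0.1999) = 0.775.

0.775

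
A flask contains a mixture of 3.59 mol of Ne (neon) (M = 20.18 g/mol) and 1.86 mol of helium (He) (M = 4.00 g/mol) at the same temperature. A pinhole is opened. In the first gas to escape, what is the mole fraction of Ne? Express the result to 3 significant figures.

0.462

The effusion rate of species i is ∝ p_i/√M_i ∝ n_i/√M_i.
x_Ne(eff) = (n_Ne/√M_Ne) / (n_Ne/√M_Ne + n_He/√M_He)
= (3.59/√20.18) / (3.59/√20.18 + 1.86/√4.00) = 0.7992/(0.7992 + 0.9300) = 0.462.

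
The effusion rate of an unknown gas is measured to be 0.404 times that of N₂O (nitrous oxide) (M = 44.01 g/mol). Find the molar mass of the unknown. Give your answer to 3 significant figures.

Graham's law gives rate_X/rate_N₂O = √(M_N₂O/M_X).
0.404 = √(44.01/M_X)
M_X = 44.01 / 0.404² = 44.01 / 0.1632 = 270 g/mol

270 g/mol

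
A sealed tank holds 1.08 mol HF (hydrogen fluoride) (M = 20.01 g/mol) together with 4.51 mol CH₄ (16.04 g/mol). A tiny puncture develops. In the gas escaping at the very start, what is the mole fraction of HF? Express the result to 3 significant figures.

0.177

Effusion rate of each component ∝ n_i/√M_i (partial pressure × 1/√M).
Mole fraction of HF in the effusate = (n_HF/√M_HF) / (n_HF/√M_HF + n_CH₄/√M_CH₄)
= (1.08/√20.01) / (1.08/√20.01 + 4.51/√16.04) = 0.2414/(0.2414 + 1.126) = 0.177.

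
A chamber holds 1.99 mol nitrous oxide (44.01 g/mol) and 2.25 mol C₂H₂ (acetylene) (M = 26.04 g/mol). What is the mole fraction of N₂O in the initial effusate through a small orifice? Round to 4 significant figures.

0.4049

Effusion rate of each component ∝ n_i/√M_i (partial pressure × 1/√M).
Mole fraction of N₂O in the effusate = (n_N₂O/√M_N₂O) / (n_N₂O/√M_N₂O + n_C₂H₂/√M_C₂H₂)
= (1.99/√44.01) / (1.99/√44.01 + 2.25/√26.04) = 0.3000/(0.3000 + 0.4409) = 0.4049.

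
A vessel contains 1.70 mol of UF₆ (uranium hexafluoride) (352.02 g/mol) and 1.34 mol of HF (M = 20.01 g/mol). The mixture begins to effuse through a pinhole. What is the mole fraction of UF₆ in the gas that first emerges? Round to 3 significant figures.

The effusion rate of species i is ∝ p_i/√M_i ∝ n_i/√M_i.
Mole fraction of UF₆ in the effusate = (n_UF₆/√M_UF₆) / (n_UF₆/√M_UF₆ + n_HF/√M_HF)
= (1.70/√352.02) / (1.70/√352.02 + 1.34/√20.01) = 0.09061/(0.09061 + 0.2996) = 0.232.

0.232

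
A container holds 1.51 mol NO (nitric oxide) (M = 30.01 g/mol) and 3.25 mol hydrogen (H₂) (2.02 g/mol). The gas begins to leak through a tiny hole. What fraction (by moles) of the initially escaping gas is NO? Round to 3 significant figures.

Rate_i ∝ x_i/√M_i (Graham's law weighted by mole fraction), so the effusate composition follows n_i/√M_i.
x_NO(eff) = (n_NO/√M_NO) / (n_NO/√M_NO + n_H₂/√M_H₂)
= (1.51/√30.01) / (1.51/√30.01 + 3.25/√2.02) = 0.2756/(0.2756 + 2.287) = 0.108.

0.108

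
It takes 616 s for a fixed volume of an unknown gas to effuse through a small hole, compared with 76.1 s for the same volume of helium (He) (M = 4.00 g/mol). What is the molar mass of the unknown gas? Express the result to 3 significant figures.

From Graham's law, t_X/t_He = √(M_X/M_He).
616/76.1 = 8.095 = √(M_X/4.00)
M_X = 4.00 × 8.095² = 4.00 × 65.52 = 262 g/mol

262 g/mol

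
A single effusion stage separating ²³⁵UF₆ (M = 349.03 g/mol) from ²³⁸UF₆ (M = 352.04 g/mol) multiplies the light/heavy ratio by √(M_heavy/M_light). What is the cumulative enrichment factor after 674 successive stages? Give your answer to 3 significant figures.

The single-stage factor is √(M_heavy/M_light), so 674 stages give [√(352.04/349.03)]^674 = (352.04/349.03)^(674/2).
= 1.00862^337 = 18.1.

18.1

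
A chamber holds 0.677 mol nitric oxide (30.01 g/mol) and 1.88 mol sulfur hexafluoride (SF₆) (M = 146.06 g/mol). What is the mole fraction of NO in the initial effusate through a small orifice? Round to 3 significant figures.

0.443

Effusion rate of each component ∝ n_i/√M_i (partial pressure × 1/√M).
So x_NO in the escaping gas = (n_NO/√M_NO) / Σ(n_i/√M_i)
= (0.677/√30.01) / (0.677/√30.01 + 1.88/√146.06) = 0.1236/(0.1236 + 0.1556) = 0.443.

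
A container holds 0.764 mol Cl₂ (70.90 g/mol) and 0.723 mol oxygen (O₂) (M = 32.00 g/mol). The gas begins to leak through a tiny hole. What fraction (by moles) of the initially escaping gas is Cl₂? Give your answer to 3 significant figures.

0.415

Effusion rate of each component ∝ n_i/√M_i (partial pressure × 1/√M).
x_Cl₂(eff) = (n_Cl₂/√M_Cl₂) / (n_Cl₂/√M_Cl₂ + n_O₂/√M_O₂)
= (0.764/√70.90) / (0.764/√70.90 + 0.723/√32.00) = 0.09073/(0.09073 + 0.1278) = 0.415.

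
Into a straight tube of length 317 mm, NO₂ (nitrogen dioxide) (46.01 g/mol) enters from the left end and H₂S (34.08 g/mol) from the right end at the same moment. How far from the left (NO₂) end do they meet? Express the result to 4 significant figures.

Graham's law gives d_NO₂/d_H₂S = rate_NO₂/rate_H₂S = √(M_H₂S/M_NO₂) = √(34.08/46.01) = 0.8606.
With d_NO₂ + d_H₂S = 317 mm, d_H₂S = 317/(1 + 0.8606) = 170.4 mm.
d_NO₂ = 317 − 170.4 = 146.6 mm.

146.6 mm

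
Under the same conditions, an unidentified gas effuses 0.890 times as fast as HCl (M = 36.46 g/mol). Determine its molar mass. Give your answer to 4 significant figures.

From Graham's law, rate_X/rate_HCl = √(M_HCl/M_X).
0.890 = √(36.46/M_X)
M_X = 36.46 / 0.890² = 36.46 / 0.7921 = 46.03 g/mol

46.03 g/mol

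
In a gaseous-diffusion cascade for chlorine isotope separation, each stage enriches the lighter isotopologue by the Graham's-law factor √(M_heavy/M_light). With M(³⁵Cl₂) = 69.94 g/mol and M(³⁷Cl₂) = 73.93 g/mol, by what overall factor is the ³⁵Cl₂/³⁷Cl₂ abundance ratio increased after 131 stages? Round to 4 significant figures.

After 131 stages the ratio has grown by (√(73.93/69.94))^131 = (73.93/69.94)^(131/2).
= 1.05705^(131/2) = 37.86.

37.86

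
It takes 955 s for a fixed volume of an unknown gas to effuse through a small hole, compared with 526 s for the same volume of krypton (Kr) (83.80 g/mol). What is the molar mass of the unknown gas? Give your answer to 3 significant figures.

276 g/mol

From Graham's law, t_X/t_Kr = √(M_X/M_Kr).
955/526 = 1.816 = √(M_X/83.80)
M_X = 83.80 × 1.816² = 83.80 × 3.296 = 276 g/mol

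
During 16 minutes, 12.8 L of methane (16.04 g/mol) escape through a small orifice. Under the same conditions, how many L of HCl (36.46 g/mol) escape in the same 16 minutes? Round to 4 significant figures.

By Graham's law, rate_HCl/rate_CH₄ = √(M_CH₄/M_HCl) = √(16.04/36.46) = √0.4399 = 0.6633.
So the volume for HCl is 12.8 × 0.6633 = 8.490 L.

8.490 L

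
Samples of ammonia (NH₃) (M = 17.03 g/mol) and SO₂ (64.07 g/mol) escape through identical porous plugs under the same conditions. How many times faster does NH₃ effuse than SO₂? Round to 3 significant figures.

Since effusion rate ∝ 1/√M, rate_NH₃/rate_SO₂ = √(M_SO₂/M_NH₃) = √(64.07/17.03) = √3.762 = 1.94.

1.94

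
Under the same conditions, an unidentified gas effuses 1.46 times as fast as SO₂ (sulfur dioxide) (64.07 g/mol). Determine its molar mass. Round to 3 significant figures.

30.1 g/mol

Since effusion rate ∝ 1/√M, rate_X/rate_SO₂ = √(M_SO₂/M_X).
1.46 = √(64.07/M_X)
M_X = 64.07 / 1.46² = 64.07 / 2.132 = 30.1 g/mol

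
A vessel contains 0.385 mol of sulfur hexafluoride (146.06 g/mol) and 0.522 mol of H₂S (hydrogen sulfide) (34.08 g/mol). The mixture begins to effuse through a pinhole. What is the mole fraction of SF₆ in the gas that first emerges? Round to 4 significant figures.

Rate_i ∝ x_i/√M_i (Graham's law weighted by mole fraction), so the effusate composition follows n_i/√M_i.
So x_SF₆ in the escaping gas = (n_SF₆/√M_SF₆) / Σ(n_i/√M_i)
= (0.385/√146.06) / (0.385/√146.06 + 0.522/√34.08) = 0.03186/(0.03186 + 0.08942) = 0.2627.

0.2627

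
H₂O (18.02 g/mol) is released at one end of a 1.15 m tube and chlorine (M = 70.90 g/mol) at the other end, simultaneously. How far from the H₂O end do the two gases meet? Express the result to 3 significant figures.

0.765 m

In equal time, each gas travels a distance ∝ its rate ∝ 1/√M, so d_H₂O/d_Cl₂ = √(M_Cl₂/M_H₂O) = √(70.90/18.02) = 1.984.
With d_H₂O + d_Cl₂ = 1.15 m, d_Cl₂ = 1.15/(1 + 1.984) = 0.3854 m.
d_H₂O = 1.15 − 0.3854 = 0.765 m.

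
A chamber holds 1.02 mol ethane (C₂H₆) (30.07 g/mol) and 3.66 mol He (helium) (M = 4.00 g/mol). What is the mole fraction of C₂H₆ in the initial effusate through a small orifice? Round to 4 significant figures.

Each component's effusion rate ∝ (its partial pressure)·(1/√M) ∝ n_i/√M_i.
So x_C₂H₆ in the escaping gas = (n_C₂H₆/√M_C₂H₆) / Σ(n_i/√M_i)
= (1.02/√30.07) / (1.02/√30.07 + 3.66/√4.00) = 0.1860/(0.1860 + 1.830) = 0.09227.

0.09227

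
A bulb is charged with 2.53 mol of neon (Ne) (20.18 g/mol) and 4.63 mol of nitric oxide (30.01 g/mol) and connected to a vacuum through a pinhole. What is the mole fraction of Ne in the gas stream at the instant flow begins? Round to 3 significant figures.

Effusion rate of each component ∝ n_i/√M_i (partial pressure × 1/√M).
Mole fraction of Ne in the effusate = (n_Ne/√M_Ne) / (n_Ne/√M_Ne + n_NO/√M_NO)
= (2.53/√20.18) / (2.53/√20.18 + 4.63/√30.01) = 0.5632/(0.5632 + 0.8452) = 0.400.

0.400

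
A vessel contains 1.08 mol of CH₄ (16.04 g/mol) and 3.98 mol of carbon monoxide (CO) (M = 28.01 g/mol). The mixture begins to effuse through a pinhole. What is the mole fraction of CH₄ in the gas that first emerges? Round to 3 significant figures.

0.264

Effusion rate of each component ∝ n_i/√M_i (partial pressure × 1/√M).
x_CH₄(eff) = (n_CH₄/√M_CH₄) / (n_CH₄/√M_CH₄ + n_CO/√M_CO)
= (1.08/√16.04) / (1.08/√16.04 + 3.98/√28.01) = 0.2697/(0.2697 + 0.7520) = 0.264.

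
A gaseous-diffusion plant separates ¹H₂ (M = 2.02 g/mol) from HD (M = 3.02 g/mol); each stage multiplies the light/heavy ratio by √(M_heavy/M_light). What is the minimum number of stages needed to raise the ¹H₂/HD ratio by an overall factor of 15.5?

14

Single-stage factor α = √(3.02/2.02), so ln α = ½ ln(1.49505) = 0.2011.
Need α^N ≥ 15.5 ⇒ N ≥ ln(15.5) / ln α = 2.741 / 0.2011 = 13.63.
Rounding up, N = 14 stages.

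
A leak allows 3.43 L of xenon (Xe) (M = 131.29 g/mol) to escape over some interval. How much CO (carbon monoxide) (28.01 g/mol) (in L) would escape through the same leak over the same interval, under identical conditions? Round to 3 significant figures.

From Graham's law, rate_CO/rate_Xe = √(M_Xe/M_CO) = √(131.29/28.01) = √4.687 = 2.165.
So the volume for CO is 3.43 × 2.165 = 7.43 L.

7.43 L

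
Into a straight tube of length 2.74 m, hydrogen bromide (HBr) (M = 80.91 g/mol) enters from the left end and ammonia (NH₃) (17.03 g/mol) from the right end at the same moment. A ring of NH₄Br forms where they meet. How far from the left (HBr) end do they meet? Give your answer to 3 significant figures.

The fronts meet when d_HBr + d_NH₃ = L with d_HBr/d_NH₃ = √(M_NH₃/M_HBr) (Graham's law). Here √(M_NH₃/M_HBr) = √(17.03/80.91) = 0.4588.
With d_HBr + d_NH₃ = 2.74 m, d_NH₃ = 2.74/(1 + 0.4588) = 1.878 m.
d_HBr = 2.74 − 1.878 = 0.862 m.

0.862 m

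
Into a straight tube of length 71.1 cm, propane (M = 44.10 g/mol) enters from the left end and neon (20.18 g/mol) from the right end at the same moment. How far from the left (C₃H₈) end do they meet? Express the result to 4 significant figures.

Distances travelled in equal time are proportional to diffusion rates, so d_C₃H₈/d_Ne = √(M_Ne/M_C₃H₈) = √(20.18/44.10) = 0.6765.
With d_C₃H₈ + d_Ne = 71.1 cm, d_Ne = 71.1/(1 + 0.6765) = 42.41 cm.
d_C₃H₈ = 71.1 − 42.41 = 28.69 cm.

28.69 cm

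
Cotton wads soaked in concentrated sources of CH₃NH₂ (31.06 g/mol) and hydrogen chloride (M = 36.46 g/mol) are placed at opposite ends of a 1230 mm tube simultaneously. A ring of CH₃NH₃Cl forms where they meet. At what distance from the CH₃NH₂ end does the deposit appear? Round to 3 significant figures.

640 mm

Distances travelled in equal time are proportional to diffusion rates, so d_CH₃NH₂/d_HCl = √(M_HCl/M_CH₃NH₂) = √(36.46/31.06) = 1.083.
With d_CH₃NH₂ + d_HCl = 1230 mm, d_HCl = 1230/(1 + 1.083) = 590.4 mm.
d_CH₃NH₂ = 1230 − 590.4 = 640 mm.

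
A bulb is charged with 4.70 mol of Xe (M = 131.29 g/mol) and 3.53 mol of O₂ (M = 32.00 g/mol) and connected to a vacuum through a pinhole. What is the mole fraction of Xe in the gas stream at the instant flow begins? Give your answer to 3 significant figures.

0.397

Effusion rate of each component ∝ n_i/√M_i (partial pressure × 1/√M).
Mole fraction of Xe in the effusate = (n_Xe/√M_Xe) / (n_Xe/√M_Xe + n_O₂/√M_O₂)
= (4.70/√131.29) / (4.70/√131.29 + 3.53/√32.00) = 0.4102/(0.4102 + 0.6240) = 0.397.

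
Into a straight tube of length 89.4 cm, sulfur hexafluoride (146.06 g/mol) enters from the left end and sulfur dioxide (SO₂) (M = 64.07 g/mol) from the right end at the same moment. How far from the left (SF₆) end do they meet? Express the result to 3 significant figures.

The fronts meet when d_SF₆ + d_SO₂ = L with d_SF₆/d_SO₂ = √(M_SO₂/M_SF₆) (Graham's law). Here √(M_SO₂/M_SF₆) = √(64.07/146.06) = 0.6623.
With d_SF₆ + d_SO₂ = 89.4 cm, d_SO₂ = 89.4/(1 + 0.6623) = 53.78 cm.
d_SF₆ = 89.4 − 53.78 = 35.6 cm.

35.6 cm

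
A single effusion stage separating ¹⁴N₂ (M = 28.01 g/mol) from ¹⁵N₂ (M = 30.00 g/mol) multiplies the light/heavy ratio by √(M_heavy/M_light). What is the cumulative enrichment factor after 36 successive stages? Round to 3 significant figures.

The single-stage factor is √(M_heavy/M_light), so 36 stages give [√(30.00/28.01)]^36 = (30.00/28.01)^(36/2).
= 1.07105^18 = 3.44.

3.44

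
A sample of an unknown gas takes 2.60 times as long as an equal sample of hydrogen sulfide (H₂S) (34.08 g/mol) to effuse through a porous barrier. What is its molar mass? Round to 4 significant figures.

By Graham's law, t_X/t_H₂S = √(M_X/M_H₂S).
2.60 = √(M_X/34.08)
M_X = 34.08 × 2.60² = 34.08 × 6.760 = 230.4 g/mol

230.4 g/mol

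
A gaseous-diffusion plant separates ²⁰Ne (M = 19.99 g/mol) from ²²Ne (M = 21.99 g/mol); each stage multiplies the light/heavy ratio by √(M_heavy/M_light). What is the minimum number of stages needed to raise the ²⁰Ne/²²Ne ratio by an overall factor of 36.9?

Single-stage factor α = √(21.99/19.99), so ln α = ½ ln(1.10005) = 0.04768.
Need α^N ≥ 36.9 ⇒ N ≥ ln(36.9) / ln α = 3.608 / 0.04768 = 75.68.
Rounding up, N = 76 stages.

76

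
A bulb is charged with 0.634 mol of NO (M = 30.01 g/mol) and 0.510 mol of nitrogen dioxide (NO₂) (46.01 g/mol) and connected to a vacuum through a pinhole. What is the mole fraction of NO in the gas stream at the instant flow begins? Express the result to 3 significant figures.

Rate_i ∝ x_i/√M_i (Graham's law weighted by mole fraction), so the effusate composition follows n_i/√M_i.
So x_NO in the escaping gas = (n_NO/√M_NO) / Σ(n_i/√M_i)
= (0.634/√30.01) / (0.634/√30.01 + 0.510/√46.01) = 0.1157/(0.1157 + 0.07519) = 0.606.

0.606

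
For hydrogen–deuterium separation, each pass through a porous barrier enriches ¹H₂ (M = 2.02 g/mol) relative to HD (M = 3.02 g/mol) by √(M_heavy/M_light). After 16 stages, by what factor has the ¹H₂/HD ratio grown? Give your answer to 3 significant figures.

Each stage multiplies the ratio by α = √(3.02/2.02), so after 16 stages the overall factor is α^16 = (3.02/2.02)^(16/2).
= 1.49505^8 = 25.0.

25.0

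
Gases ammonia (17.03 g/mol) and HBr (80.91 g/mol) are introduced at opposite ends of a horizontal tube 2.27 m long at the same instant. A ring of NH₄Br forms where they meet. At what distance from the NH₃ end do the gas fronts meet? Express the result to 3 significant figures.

1.56 m

In equal time, each gas travels a distance ∝ its rate ∝ 1/√M, so d_NH₃/d_HBr = √(M_HBr/M_NH₃) = √(80.91/17.03) = 2.180.
With d_NH₃ + d_HBr = 2.27 m, d_HBr = 2.27/(1 + 2.180) = 0.7139 m.
d_NH₃ = 2.27 − 0.7139 = 1.56 m.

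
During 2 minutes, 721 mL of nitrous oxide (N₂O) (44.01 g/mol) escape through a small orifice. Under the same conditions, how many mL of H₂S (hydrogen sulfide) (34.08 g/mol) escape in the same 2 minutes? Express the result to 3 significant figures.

From Graham's law, rate_H₂S/rate_N₂O = √(M_N₂O/M_H₂S) = √(44.01/34.08) = √1.291 = 1.136.
So the volume for H₂S is 721 × 1.136 = 819 mL.

819 mL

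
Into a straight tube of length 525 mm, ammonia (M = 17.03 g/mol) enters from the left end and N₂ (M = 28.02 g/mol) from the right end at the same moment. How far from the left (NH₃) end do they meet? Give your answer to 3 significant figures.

295 mm

Distances travelled in equal time are proportional to diffusion rates, so d_NH₃/d_N₂ = √(M_N₂/M_NH₃) = √(28.02/17.03) = 1.283.
With d_NH₃ + d_N₂ = 525 mm, d_N₂ = 525/(1 + 1.283) = 230.0 mm.
d_NH₃ = 525 − 230.0 = 295 mm.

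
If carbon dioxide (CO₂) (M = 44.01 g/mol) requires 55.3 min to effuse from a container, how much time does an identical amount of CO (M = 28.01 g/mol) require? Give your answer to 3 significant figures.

44.1 min

From Graham's law, t_CO/t_CO₂ = √(M_CO/M_CO₂) = √(28.01/44.01) = √0.6364 = 0.7978.
So the time for CO is 55.3 × 0.7978 = 44.1 min.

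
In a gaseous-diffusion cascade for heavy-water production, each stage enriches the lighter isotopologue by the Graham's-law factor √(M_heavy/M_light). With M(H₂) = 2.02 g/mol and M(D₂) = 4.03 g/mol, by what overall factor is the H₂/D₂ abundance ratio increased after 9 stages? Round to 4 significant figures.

Overall factor = α^9 with α = √(4.03/2.02), i.e. (4.03/2.02)^(9/2).
= 1.99505^(9/2) = 22.38.

22.38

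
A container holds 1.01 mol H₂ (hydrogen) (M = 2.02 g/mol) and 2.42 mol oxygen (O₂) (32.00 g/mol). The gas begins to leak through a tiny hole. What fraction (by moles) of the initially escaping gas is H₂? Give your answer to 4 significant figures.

0.6242

Rate_i ∝ x_i/√M_i (Graham's law weighted by mole fraction), so the effusate composition follows n_i/√M_i.
So x_H₂ in the escaping gas = (n_H₂/√M_H₂) / Σ(n_i/√M_i)
= (1.01/√2.02) / (1.01/√2.02 + 2.42/√32.00) = 0.7106/(0.7106 + 0.4278) = 0.6242.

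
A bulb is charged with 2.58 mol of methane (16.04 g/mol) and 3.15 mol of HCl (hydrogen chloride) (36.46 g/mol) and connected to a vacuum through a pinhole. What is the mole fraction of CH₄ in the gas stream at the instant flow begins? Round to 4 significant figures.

Effusion rate of each component ∝ n_i/√M_i (partial pressure × 1/√M).
Mole fraction of CH₄ in the effusate = (n_CH₄/√M_CH₄) / (n_CH₄/√M_CH₄ + n_HCl/√M_HCl)
= (2.58/√16.04) / (2.58/√16.04 + 3.15/√36.46) = 0.6442/(0.6442 + 0.5217) = 0.5525.

0.5525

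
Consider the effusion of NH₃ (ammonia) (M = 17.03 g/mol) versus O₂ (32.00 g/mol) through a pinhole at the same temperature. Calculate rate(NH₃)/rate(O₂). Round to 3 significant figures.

By Graham's law, rate_NH₃/rate_O₂ = √(M_O₂/M_NH₃) = √(32.00/17.03) = √1.879 = 1.37.

1.37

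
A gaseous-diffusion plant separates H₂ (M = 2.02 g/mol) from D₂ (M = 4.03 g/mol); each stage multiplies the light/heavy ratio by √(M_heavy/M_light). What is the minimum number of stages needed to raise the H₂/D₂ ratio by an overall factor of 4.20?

5

Per stage α = (4.03/2.02)^(1/2) = 1.99505^0.5, giving ln α = 0.3453.
Need α^N ≥ 4.20 ⇒ N ≥ ln(4.20) / ln α = 1.435 / 0.3453 = 4.16.
Rounding up, N = 5 stages.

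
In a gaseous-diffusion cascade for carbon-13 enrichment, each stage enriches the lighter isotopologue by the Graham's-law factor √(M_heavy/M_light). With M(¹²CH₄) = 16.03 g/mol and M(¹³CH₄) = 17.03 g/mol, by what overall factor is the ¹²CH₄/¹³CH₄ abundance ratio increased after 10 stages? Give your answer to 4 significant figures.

Each stage multiplies the ratio by α = √(17.03/16.03), so after 10 stages the overall factor is α^10 = (17.03/16.03)^(10/2).
= 1.06238^5 = 1.353.

1.353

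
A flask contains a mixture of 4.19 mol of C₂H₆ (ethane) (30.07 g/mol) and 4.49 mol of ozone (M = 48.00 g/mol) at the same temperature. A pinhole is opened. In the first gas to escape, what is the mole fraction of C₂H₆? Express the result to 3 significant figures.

0.541

Each component's effusion rate ∝ (its partial pressure)·(1/√M) ∝ n_i/√M_i.
Mole fraction of C₂H₆ in the effusate = (n_C₂H₆/√M_C₂H₆) / (n_C₂H₆/√M_C₂H₆ + n_O₃/√M_O₃)
= (4.19/√30.07) / (4.19/√30.07 + 4.49/√48.00) = 0.7641/(0.7641 + 0.6481) = 0.541.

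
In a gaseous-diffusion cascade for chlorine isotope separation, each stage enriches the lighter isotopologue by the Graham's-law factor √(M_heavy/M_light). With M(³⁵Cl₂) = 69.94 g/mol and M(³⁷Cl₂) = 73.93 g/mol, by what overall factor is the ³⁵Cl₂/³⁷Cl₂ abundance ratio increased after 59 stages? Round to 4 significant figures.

Each stage multiplies the ratio by α = √(73.93/69.94), so after 59 stages the overall factor is α^59 = (73.93/69.94)^(59/2).
= 1.05705^(59/2) = 5.138.

5.138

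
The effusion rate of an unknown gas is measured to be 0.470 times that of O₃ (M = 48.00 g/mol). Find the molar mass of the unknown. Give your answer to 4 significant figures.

217.3 g/mol

Graham's law gives rate_X/rate_O₃ = √(M_O₃/M_X).
0.470 = √(48.00/M_X)
M_X = 48.00 / 0.470² = 48.00 / 0.2209 = 217.3 g/mol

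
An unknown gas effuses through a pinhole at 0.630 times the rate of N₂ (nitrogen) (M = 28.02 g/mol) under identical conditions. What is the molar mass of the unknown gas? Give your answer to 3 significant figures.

By Graham's law, rate_X/rate_N₂ = √(M_N₂/M_X).
0.630 = √(28.02/M_X)
M_X = 28.02 / 0.630² = 28.02 / 0.3969 = 70.6 g/mol

70.6 g/mol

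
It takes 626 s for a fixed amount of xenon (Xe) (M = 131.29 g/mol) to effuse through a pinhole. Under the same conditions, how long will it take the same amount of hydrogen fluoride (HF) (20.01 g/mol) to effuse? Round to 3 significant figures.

244 s

By Graham's law, t_HF/t_Xe = √(M_HF/M_Xe) = √(20.01/131.29) = √0.1524 = 0.3904.
So the time for HF is 626 × 0.3904 = 244 s.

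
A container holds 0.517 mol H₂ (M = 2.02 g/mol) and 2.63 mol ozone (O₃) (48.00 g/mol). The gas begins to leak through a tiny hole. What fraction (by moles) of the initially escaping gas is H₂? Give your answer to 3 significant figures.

Effusion rate of each component ∝ n_i/√M_i (partial pressure × 1/√M).
x_H₂(eff) = (n_H₂/√M_H₂) / (n_H₂/√M_H₂ + n_O₃/√M_O₃)
= (0.517/√2.02) / (0.517/√2.02 + 2.63/√48.00) = 0.3638/(0.3638 + 0.3796) = 0.489.

0.489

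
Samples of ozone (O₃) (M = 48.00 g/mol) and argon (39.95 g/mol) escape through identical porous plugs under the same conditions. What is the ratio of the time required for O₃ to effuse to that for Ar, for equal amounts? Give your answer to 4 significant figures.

1.096

Graham's law gives t_O₃/t_Ar = √(M_O₃/M_Ar) = √(48.00/39.95) = √1.202 = 1.096.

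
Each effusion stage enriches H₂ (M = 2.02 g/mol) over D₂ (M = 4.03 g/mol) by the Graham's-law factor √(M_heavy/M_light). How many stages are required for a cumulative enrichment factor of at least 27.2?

10

Per stage α = (4.03/2.02)^(1/2) = 1.99505^0.5, giving ln α = 0.3453.
Need α^N ≥ 27.2 ⇒ N ≥ ln(27.2) / ln α = 3.303 / 0.3453 = 9.57.
So at least 10 stages are needed.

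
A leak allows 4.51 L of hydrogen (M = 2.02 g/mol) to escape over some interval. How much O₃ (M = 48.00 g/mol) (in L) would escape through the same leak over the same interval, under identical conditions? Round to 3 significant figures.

Using Graham's law: rate_O₃/rate_H₂ = √(M_H₂/M_O₃) = √(2.02/48.00) = √0.04208 = 0.2051.
So the volume for O₃ is 4.51 × 0.2051 = 0.925 L.

0.925 L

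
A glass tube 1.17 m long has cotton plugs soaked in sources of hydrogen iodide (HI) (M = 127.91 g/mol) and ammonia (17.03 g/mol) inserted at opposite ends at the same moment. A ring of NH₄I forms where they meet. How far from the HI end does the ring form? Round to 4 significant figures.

The fronts meet when d_HI + d_NH₃ = L with d_HI/d_NH₃ = √(M_NH₃/M_HI) (Graham's law). Here √(M_NH₃/M_HI) = √(17.03/127.91) = 0.3649.
With d_HI + d_NH₃ = 1.17 m, d_NH₃ = 1.17/(1 + 0.3649) = 0.8572 m.
d_HI = 1.17 − 0.8572 = 0.3128 m.

0.3128 m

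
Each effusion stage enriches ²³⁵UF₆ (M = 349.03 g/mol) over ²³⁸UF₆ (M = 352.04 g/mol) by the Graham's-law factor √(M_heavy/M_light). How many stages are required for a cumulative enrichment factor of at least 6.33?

430

Per stage α = (352.04/349.03)^(1/2) = 1.00862^0.5, giving ln α = 0.004293.
Need α^N ≥ 6.33 ⇒ N ≥ ln(6.33) / ln α = 1.845 / 0.004293 = 429.79.
Rounding up, N = 430 stages.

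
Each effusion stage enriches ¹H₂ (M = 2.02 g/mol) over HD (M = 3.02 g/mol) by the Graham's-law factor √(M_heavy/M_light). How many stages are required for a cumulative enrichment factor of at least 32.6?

With α = √(3.02/2.02) per stage, ln α = ½ ln(1.49505) = 0.2011.
Need α^N ≥ 32.6 ⇒ N ≥ ln(32.6) / ln α = 3.484 / 0.2011 = 17.33.
Minimum whole number of stages: N = 18.

18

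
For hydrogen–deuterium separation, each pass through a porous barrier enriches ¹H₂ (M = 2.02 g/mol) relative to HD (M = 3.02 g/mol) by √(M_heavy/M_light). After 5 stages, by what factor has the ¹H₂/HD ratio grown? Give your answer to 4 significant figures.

2.733

Each stage multiplies the ratio by α = √(3.02/2.02), so after 5 stages the overall factor is α^5 = (3.02/2.02)^(5/2).
= 1.49505^(5/2) = 2.733.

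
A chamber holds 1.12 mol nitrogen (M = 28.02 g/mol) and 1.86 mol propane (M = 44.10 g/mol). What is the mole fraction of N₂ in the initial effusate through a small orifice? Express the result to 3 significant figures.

0.430

The effusion rate of species i is ∝ p_i/√M_i ∝ n_i/√M_i.
So x_N₂ in the escaping gas = (n_N₂/√M_N₂) / Σ(n_i/√M_i)
= (1.12/√28.02) / (1.12/√28.02 + 1.86/√44.10) = 0.2116/(0.2116 + 0.2801) = 0.430.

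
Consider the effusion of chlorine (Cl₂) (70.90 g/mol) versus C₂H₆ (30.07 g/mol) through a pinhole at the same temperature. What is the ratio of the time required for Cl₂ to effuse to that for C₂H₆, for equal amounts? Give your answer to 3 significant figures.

1.54

Graham's law gives t_Cl₂/t_C₂H₆ = √(M_Cl₂/M_C₂H₆) = √(70.90/30.07) = √2.358 = 1.54.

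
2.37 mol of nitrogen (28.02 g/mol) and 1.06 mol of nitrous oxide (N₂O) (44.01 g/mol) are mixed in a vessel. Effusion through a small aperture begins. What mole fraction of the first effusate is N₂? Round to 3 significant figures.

Rate_i ∝ x_i/√M_i (Graham's law weighted by mole fraction), so the effusate composition follows n_i/√M_i.
So x_N₂ in the escaping gas = (n_N₂/√M_N₂) / Σ(n_i/√M_i)
= (2.37/√28.02) / (2.37/√28.02 + 1.06/√44.01) = 0.4477/(0.4477 + 0.1598) = 0.737.

0.737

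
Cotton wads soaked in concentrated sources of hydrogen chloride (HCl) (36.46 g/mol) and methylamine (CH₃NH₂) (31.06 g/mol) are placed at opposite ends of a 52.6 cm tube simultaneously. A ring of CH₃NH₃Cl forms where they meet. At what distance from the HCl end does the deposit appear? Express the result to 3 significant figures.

25.2 cm

In equal time, each gas travels a distance ∝ its rate ∝ 1/√M, so d_HCl/d_CH₃NH₂ = √(M_CH₃NH₂/M_HCl) = √(31.06/36.46) = 0.9230.
With d_HCl + d_CH₃NH₂ = 52.6 cm, d_CH₃NH₂ = 52.6/(1 + 0.9230) = 27.35 cm.
d_HCl = 52.6 − 27.35 = 25.2 cm.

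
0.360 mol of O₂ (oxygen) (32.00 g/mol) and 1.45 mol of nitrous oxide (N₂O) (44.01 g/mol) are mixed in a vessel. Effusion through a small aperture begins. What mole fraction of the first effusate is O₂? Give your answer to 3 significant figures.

0.226

Rate_i ∝ x_i/√M_i (Graham's law weighted by mole fraction), so the effusate composition follows n_i/√M_i.
So x_O₂ in the escaping gas = (n_O₂/√M_O₂) / Σ(n_i/√M_i)
= (0.360/√32.00) / (0.360/√32.00 + 1.45/√44.01) = 0.06364/(0.06364 + 0.2186) = 0.226.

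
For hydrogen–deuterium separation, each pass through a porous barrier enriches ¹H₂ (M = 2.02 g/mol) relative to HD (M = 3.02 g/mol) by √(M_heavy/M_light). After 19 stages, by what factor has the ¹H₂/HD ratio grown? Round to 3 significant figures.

After 19 stages the ratio has grown by (√(3.02/2.02))^19 = (3.02/2.02)^(19/2).
= 1.49505^(19/2) = 45.6.

45.6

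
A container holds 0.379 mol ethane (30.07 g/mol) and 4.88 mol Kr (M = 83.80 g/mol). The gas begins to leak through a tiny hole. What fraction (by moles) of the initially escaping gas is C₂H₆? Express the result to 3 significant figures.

Each component's effusion rate ∝ (its partial pressure)·(1/√M) ∝ n_i/√M_i.
x_C₂H₆(eff) = (n_C₂H₆/√M_C₂H₆) / (n_C₂H₆/√M_C₂H₆ + n_Kr/√M_Kr)
= (0.379/√30.07) / (0.379/√30.07 + 4.88/√83.80) = 0.06912/(0.06912 + 0.5331) = 0.115.

0.115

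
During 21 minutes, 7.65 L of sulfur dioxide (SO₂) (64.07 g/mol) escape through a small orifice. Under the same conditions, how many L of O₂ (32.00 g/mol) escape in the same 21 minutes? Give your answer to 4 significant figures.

Since effusion rate ∝ 1/√M, rate_O₂/rate_SO₂ = √(M_SO₂/M_O₂) = √(64.07/32.00) = √2.002 = 1.415.
So the volume for O₂ is 7.65 × 1.415 = 10.82 L.

10.82 L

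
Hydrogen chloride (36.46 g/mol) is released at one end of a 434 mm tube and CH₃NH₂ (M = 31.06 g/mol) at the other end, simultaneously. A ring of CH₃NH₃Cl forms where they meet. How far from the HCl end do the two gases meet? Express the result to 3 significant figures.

In equal time, each gas travels a distance ∝ its rate ∝ 1/√M, so d_HCl/d_CH₃NH₂ = √(M_CH₃NH₂/M_HCl) = √(31.06/36.46) = 0.9230.
With d_HCl + d_CH₃NH₂ = 434 mm, d_CH₃NH₂ = 434/(1 + 0.9230) = 225.7 mm.
d_HCl = 434 − 225.7 = 208 mm.

208 mm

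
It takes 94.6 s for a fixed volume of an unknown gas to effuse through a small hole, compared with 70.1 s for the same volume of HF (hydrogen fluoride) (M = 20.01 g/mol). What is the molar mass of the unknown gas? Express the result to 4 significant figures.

Graham's law gives t_X/t_HF = √(M_X/M_HF).
94.6/70.1 = 1.350 = √(M_X/20.01)
M_X = 20.01 × 1.350² = 20.01 × 1.821 = 36.44 g/mol

36.44 g/mol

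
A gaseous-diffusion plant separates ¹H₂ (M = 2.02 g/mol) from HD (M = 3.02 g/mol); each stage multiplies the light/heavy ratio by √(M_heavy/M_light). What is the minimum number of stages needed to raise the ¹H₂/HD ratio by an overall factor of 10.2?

Single-stage factor α = √(3.02/2.02), so ln α = ½ ln(1.49505) = 0.2011.
Need α^N ≥ 10.2 ⇒ N ≥ ln(10.2) / ln α = 2.322 / 0.2011 = 11.55.
So at least 12 stages are needed.

12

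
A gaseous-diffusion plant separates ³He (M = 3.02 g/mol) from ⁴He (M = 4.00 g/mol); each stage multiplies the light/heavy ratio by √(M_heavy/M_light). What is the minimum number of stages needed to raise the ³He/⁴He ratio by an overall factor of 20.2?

22

Single-stage factor α = √(4.00/3.02), so ln α = ½ ln(1.32450) = 0.1405.
Need α^N ≥ 20.2 ⇒ N ≥ ln(20.2) / ln α = 3.006 / 0.1405 = 21.39.
Rounding up, N = 22 stages.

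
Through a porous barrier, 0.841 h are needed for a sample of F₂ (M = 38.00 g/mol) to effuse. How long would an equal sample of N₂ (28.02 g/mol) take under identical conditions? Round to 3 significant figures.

Since effusion rate ∝ 1/√M, t_N₂/t_F₂ = √(M_N₂/M_F₂) = √(28.02/38.00) = √0.7374 = 0.8587.
So the time for N₂ is 0.841 × 0.8587 = 0.722 h.

0.722 h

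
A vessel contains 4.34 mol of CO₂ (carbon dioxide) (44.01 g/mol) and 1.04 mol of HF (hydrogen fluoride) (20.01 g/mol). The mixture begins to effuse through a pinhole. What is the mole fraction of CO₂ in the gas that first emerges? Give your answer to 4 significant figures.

0.7378

Effusion rate of each component ∝ n_i/√M_i (partial pressure × 1/√M).
So x_CO₂ in the escaping gas = (n_CO₂/√M_CO₂) / Σ(n_i/√M_i)
= (4.34/√44.01) / (4.34/√44.01 + 1.04/√20.01) = 0.6542/(0.6542 + 0.2325) = 0.7378.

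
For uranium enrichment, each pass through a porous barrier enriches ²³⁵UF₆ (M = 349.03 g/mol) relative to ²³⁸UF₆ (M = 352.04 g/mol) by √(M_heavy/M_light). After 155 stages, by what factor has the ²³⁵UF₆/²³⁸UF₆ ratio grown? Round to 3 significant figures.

1.95

Each stage multiplies the ratio by α = √(352.04/349.03), so after 155 stages the overall factor is α^155 = (352.04/349.03)^(155/2).
= 1.00862^(155/2) = 1.95.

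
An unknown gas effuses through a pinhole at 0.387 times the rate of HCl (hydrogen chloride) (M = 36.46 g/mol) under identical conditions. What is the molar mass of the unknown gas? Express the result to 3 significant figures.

Graham's law gives rate_X/rate_HCl = √(M_HCl/M_X).
0.387 = √(36.46/M_X)
M_X = 36.46 / 0.387² = 36.46 / 0.1498 = 243 g/mol

243 g/mol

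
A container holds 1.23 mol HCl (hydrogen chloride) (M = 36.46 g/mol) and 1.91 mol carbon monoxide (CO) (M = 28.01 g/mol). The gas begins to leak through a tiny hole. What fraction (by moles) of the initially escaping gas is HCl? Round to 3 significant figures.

The effusion rate of species i is ∝ p_i/√M_i ∝ n_i/√M_i.
x_HCl(eff) = (n_HCl/√M_HCl) / (n_HCl/√M_HCl + n_CO/√M_CO)
= (1.23/√36.46) / (1.23/√36.46 + 1.91/√28.01) = 0.2037/(0.2037 + 0.3609) = 0.361.

0.361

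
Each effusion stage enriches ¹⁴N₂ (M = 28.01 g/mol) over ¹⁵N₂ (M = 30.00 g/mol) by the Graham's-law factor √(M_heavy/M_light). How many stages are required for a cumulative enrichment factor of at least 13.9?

77

With α = √(30.00/28.01) per stage, ln α = ½ ln(1.07105) = 0.03432.
Need α^N ≥ 13.9 ⇒ N ≥ ln(13.9) / ln α = 2.632 / 0.03432 = 76.69.
Minimum whole number of stages: N = 77.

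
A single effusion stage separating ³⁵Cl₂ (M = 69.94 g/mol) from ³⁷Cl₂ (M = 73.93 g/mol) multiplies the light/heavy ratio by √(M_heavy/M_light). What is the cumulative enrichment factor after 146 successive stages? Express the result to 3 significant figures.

The single-stage factor is √(M_heavy/M_light), so 146 stages give [√(73.93/69.94)]^146 = (73.93/69.94)^(146/2).
= 1.05705^73 = 57.4.

57.4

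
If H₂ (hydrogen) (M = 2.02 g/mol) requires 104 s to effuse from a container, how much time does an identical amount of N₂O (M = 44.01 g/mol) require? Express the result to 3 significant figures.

Using Graham's law: t_N₂O/t_H₂ = √(M_N₂O/M_H₂) = √(44.01/2.02) = √21.79 = 4.668.
So the time for N₂O is 104 × 4.668 = 485 s.

485 s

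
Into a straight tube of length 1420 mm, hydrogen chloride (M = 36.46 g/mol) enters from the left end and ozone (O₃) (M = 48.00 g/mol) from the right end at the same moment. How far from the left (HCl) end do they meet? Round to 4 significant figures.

In equal time, each gas travels a distance ∝ its rate ∝ 1/√M, so d_HCl/d_O₃ = √(M_O₃/M_HCl) = √(48.00/36.46) = 1.147.
With d_HCl + d_O₃ = 1420 mm, d_O₃ = 1420/(1 + 1.147) = 661.3 mm.
d_HCl = 1420 − 661.3 = 758.7 mm.

758.7 mm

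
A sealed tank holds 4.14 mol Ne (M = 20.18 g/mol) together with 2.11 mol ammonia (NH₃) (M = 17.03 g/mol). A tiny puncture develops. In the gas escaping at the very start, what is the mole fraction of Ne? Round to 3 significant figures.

Effusion rate of each component ∝ n_i/√M_i (partial pressure × 1/√M).
Mole fraction of Ne in the effusate = (n_Ne/√M_Ne) / (n_Ne/√M_Ne + n_NH₃/√M_NH₃)
= (4.14/√20.18) / (4.14/√20.18 + 2.11/√17.03) = 0.9216/(0.9216 + 0.5113) = 0.643.

0.643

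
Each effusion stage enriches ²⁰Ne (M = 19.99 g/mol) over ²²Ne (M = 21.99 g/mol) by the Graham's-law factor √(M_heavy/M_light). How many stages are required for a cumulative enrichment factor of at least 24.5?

68

Single-stage factor α = √(21.99/19.99), so ln α = ½ ln(1.10005) = 0.04768.
Need α^N ≥ 24.5 ⇒ N ≥ ln(24.5) / ln α = 3.199 / 0.04768 = 67.09.
Minimum whole number of stages: N = 68.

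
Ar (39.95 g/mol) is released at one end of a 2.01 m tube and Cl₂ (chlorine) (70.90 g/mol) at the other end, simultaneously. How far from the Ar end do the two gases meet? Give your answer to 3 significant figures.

1.15 m

Distances travelled in equal time are proportional to diffusion rates, so d_Ar/d_Cl₂ = √(M_Cl₂/M_Ar) = √(70.90/39.95) = 1.332.
With d_Ar + d_Cl₂ = 2.01 m, d_Cl₂ = 2.01/(1 + 1.332) = 0.8619 m.
d_Ar = 2.01 − 0.8619 = 1.15 m.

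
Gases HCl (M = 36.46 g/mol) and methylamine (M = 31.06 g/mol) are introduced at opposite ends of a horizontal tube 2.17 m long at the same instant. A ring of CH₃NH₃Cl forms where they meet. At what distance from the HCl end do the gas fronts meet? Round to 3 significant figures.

The fronts meet when d_HCl + d_CH₃NH₂ = L with d_HCl/d_CH₃NH₂ = √(M_CH₃NH₂/M_HCl) (Graham's law). Here √(M_CH₃NH₂/M_HCl) = √(31.06/36.46) = 0.9230.
With d_HCl + d_CH₃NH₂ = 2.17 m, d_CH₃NH₂ = 2.17/(1 + 0.9230) = 1.128 m.
d_HCl = 2.17 − 1.128 = 1.04 m.

1.04 m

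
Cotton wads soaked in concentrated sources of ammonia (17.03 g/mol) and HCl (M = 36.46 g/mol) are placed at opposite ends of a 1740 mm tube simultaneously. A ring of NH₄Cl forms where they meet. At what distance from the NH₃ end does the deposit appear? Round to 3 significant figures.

Graham's law gives d_NH₃/d_HCl = rate_NH₃/rate_HCl = √(M_HCl/M_NH₃) = √(36.46/17.03) = 1.463.
With d_NH₃ + d_HCl = 1740 mm, d_HCl = 1740/(1 + 1.463) = 706.4 mm.
d_NH₃ = 1740 − 706.4 = 1030 mm.

1030 mm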